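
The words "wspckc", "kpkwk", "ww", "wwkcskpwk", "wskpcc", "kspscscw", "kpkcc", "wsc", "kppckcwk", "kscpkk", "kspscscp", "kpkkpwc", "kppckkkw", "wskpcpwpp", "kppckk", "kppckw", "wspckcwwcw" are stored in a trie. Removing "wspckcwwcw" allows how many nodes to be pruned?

4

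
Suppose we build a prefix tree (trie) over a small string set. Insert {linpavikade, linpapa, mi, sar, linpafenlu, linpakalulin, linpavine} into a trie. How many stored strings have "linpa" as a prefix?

Traverse to the node for "linpa", then collect every word in that subtree.
Matches: "linpafenlu", "linpakalulin", "linpapa", "linpavikade", "linpavine"
Count: 5

5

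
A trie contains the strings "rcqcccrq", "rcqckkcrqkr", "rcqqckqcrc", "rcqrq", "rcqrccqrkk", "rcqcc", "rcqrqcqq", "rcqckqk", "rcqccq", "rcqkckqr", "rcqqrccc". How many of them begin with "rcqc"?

5

Filter for entries beginning with "rcqc":
Words under "rcqc": rcqcc, rcqcccrq, rcqccq, rcqckkcrqkr, rcqckqk
Count: 5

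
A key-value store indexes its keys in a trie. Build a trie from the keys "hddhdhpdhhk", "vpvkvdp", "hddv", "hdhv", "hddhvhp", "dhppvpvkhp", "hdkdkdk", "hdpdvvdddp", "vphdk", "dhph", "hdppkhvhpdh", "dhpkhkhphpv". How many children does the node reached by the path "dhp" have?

Follow the path "dhp" to its node, then look at its outgoing edges.
Characters that immediately follow "dhp" among the stored strings: {h, k, p}.
That node has 3 child edges.

3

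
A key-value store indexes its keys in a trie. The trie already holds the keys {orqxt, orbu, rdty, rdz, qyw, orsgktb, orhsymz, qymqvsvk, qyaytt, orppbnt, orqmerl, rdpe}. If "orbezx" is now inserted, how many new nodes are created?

3

The longest prefix of "orbezx" already in the trie is "orb" (length 3).
So 6 − 3 = 3 new nodes.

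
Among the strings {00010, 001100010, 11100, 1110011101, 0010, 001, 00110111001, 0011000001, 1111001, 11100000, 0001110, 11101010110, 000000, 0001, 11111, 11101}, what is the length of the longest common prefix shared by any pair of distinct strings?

7

The deepest shared node is where two words last agree before diverging.
"0011000001" and "001100010" agree on "0011000" (7 characters) before diverging; nothing deeper is shared.
Longest shared-prefix length: 7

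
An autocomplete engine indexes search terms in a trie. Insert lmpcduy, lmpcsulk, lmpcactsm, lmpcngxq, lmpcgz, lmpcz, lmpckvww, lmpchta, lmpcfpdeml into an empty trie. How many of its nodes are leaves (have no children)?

9

Leaves are exactly the stored words that no other stored word extends.
Those words: "lmpcactsm", "lmpcduy", "lmpcfpdeml", "lmpcgz", "lmpchta", "lmpckvww", "lmpcngxq", "lmpcsulk", "lmpcz"
Leaf count: 9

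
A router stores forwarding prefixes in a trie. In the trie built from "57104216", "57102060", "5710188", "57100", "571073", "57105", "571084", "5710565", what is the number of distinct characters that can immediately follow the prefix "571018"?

1

Follow the path "571018" to its node, then look at its outgoing edges.
Characters that immediately follow "571018" among the stored strings: {8}.
That node has 1 child edge.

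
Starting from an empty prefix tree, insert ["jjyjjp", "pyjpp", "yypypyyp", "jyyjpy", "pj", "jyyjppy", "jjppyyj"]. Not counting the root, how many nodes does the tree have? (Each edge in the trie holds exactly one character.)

32

Trie structure (* marks end of a word):
(root)
├─ j
│  ├─ j
│  │  ├─ p
│  │  │  └─ p
│  │  │     └─ y
│  │  │        └─ y
│  │  │           └─ j *
│  │  └─ y
│  │     └─ j
│  │        └─ j
│  │           └─ p *
│  └─ y
│     └─ y
│        └─ j
│           └─ p
│              ├─ p
│              │  └─ y *
│              └─ y *
├─ p
│  ├─ j *
│  └─ y
│     └─ j
│        └─ p
│           └─ p *
└─ y
   └─ y
      └─ p
         └─ y
            └─ p
               └─ y
                  └─ y
                     └─ p *
Counting every labelled node above: 32.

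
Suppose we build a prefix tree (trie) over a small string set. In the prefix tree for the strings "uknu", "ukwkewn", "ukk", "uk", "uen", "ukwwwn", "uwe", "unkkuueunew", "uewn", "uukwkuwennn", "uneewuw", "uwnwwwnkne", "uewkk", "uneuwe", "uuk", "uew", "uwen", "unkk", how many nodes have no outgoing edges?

A leaf is a node with no children — equivalently, the end of a word that is not a proper prefix of any other stored word.
Those words: "uen", "uewkk", "uewn", "ukk", "uknu", "ukwkewn", "ukwwwn", "uneewuw", "uneuwe", "unkkuueunew", "uukwkuwennn", "uwen", "uwnwwwnkne"
Leaf count: 13

13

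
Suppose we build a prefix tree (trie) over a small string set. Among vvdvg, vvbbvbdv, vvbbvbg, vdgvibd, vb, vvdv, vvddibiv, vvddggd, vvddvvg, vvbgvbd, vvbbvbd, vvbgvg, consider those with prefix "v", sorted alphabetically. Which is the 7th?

vvbgvg

DFS of the "v" subtree visits, in order: "vb", "vdgvibd", "vvbbvbd", "vvbbvbdv", "vvbbvbg", "vvbgvbd", "vvbgvg", "vvddggd", "vvddibiv", "vvddvvg", "vvdv", "vvdvg"
Position 7: vvbgvg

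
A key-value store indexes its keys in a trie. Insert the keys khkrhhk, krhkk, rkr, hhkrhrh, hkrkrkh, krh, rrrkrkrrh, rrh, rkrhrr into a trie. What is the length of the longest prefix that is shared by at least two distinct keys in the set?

3

The deepest shared node is where two words last agree before diverging.
e.g. "krh" and "krhkk" share the prefix "krh" of length 3; no pair shares a longer one.
Longest shared-prefix length: 3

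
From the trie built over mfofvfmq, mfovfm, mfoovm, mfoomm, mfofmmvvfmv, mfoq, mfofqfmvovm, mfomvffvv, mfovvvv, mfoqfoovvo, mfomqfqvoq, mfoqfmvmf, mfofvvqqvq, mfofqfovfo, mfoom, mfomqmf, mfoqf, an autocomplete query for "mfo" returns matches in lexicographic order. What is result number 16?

mfovfm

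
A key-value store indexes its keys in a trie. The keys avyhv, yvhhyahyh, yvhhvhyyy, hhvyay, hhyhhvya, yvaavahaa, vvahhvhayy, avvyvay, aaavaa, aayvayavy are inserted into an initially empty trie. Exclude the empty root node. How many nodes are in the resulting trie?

For each word, the new-node count is its length minus the longest prefix already in the trie:
  "avyhv" → 5 new (a, v, y, h, v)
  "yvhhyahyh" → 9 new (y, v, h, h, y, a, h, y, h)
  "yvhhvhyyy" → prefix "yvhh" already present; 5 new (v, h, y, y, y)
  "hhvyay" → 6 new (h, h, v, y, a, y)
  "hhyhhvya" → prefix "hh" already present; 6 new (y, h, h, v, y, a)
  "yvaavahaa" → prefix "yv" already present; 7 new (a, a, v, a, h, a, a)
  "vvahhvhayy" → 10 new (v, v, a, h, h, v, h, a, y, y)
  "avvyvay" → prefix "av" already present; 5 new (v, y, v, a, y)
  "aaavaa" → prefix "a" already present; 5 new (a, a, v, a, a)
  "aayvayavy" → prefix "aa" already present; 7 new (y, v, a, y, a, v, y)
Total nodes = 5 + 9 + 5 + 6 + 6 + 7 + 10 + 5 + 5 + 7 = 65

65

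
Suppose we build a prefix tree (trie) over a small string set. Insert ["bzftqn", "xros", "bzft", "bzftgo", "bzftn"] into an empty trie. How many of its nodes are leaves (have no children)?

4

A leaf is a node with no children — equivalently, the end of a word that is not a proper prefix of any other stored word.
Those words: "bzftgo", "bzftn", "bzftqn", "xros"
Leaf count: 4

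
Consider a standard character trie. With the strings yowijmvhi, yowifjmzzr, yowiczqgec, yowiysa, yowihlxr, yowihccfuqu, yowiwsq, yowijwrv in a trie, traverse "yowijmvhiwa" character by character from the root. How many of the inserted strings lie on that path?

1

Check each prefix of "yowijmvhiwa" against the stored set — each match is an end-marker on the path.
Prefixes of the query that are stored words: "yowijmvhi"
Count: 1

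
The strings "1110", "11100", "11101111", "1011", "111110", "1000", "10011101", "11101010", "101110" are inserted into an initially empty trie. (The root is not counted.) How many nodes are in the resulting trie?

27

For each word, the new-node count is its length minus the longest prefix already in the trie:
  "1110" → 4 new (1, 1, 1, 0)
  "11100" → prefix "1110" already present; 1 new (0)
  "11101111" → prefix "1110" already present; 4 new (1, 1, 1, 1)
  "1011" → prefix "1" already present; 3 new (0, 1, 1)
  "111110" → prefix "111" already present; 3 new (1, 1, 0)
  "1000" → prefix "10" already present; 2 new (0, 0)
  "10011101" → prefix "100" already present; 5 new (1, 1, 1, 0, 1)
  "11101010" → prefix "11101" already present; 3 new (0, 1, 0)
  "101110" → prefix "1011" already present; 2 new (1, 0)
Total nodes = 4 + 1 + 4 + 3 + 3 + 2 + 5 + 3 + 2 = 27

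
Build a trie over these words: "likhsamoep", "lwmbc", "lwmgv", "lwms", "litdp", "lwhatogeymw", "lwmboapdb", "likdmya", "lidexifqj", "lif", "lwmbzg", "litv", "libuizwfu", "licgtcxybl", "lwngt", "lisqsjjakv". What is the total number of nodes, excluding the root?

75

Trace insertions, counting only characters that open a new branch:
  "likhsamoep" → 10 new (l, i, k, h, s, a, m, o, e, p)
  "lwmbc" → prefix "l" already present; 4 new (w, m, b, c)
  "lwmgv" → prefix "lwm" already present; 2 new (g, v)
  "lwms" → prefix "lwm" already present; 1 new (s)
  "litdp" → prefix "li" already present; 3 new (t, d, p)
  "lwhatogeymw" → prefix "lw" already present; 9 new (h, a, t, o, g, e, y, m, w)
  "lwmboapdb" → prefix "lwmb" already present; 5 new (o, a, p, d, b)
  "likdmya" → prefix "lik" already present; 4 new (d, m, y, a)
  "lidexifqj" → prefix "li" already present; 7 new (d, e, x, i, f, q, j)
  "lif" → prefix "li" already present; 1 new (f)
  "lwmbzg" → prefix "lwmb" already present; 2 new (z, g)
  "litv" → prefix "lit" already present; 1 new (v)
  "libuizwfu" → prefix "li" already present; 7 new (b, u, i, z, w, f, u)
  "licgtcxybl" → prefix "li" already present; 8 new (c, g, t, c, x, y, b, l)
  "lwngt" → prefix "lw" already present; 3 new (n, g, t)
  "lisqsjjakv" → prefix "li" already present; 8 new (s, q, s, j, j, a, k, v)
Total nodes = 10 + 4 + 2 + 1 + 3 + 9 + 5 + 4 + 7 + 1 + 2 + 1 + 7 + 8 + 3 + 8 = 75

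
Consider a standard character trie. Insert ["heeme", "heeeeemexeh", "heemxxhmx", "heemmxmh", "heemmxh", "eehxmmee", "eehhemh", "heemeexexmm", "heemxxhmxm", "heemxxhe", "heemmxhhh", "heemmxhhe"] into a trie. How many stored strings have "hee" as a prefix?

10

Filter for entries beginning with "hee":
Matches: "heeeeemexeh", "heeme", "heemeexexmm", "heemmxh", "heemmxhhe", "heemmxhhh", "heemmxmh", "heemxxhe", "heemxxhmx", "heemxxhmxm"
Count: 10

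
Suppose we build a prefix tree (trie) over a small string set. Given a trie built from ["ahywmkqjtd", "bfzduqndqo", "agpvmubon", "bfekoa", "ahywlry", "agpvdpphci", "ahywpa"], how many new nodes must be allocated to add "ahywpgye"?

3

The longest prefix of "ahywpgye" already in the trie is "ahywp" (length 5).
New nodes needed: |"ahywpgye"| − 5 = 8 − 5 = 3.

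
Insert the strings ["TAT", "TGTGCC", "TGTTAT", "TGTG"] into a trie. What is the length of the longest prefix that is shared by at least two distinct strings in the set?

4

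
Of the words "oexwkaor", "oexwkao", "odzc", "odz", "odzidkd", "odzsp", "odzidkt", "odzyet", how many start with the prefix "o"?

8

Walk to "o"; the words in its subtree are exactly those with that prefix.
Words under "o": odz, odzc, odzidkd, odzidkt, odzsp, odzyet, oexwkao, oexwkaor
Count: 8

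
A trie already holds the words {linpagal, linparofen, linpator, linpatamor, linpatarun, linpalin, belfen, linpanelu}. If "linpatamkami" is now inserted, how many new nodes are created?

4

The longest prefix of "linpatamkami" already in the trie is "linpatam" (length 8).
Each of the 4 remaining characters creates one node.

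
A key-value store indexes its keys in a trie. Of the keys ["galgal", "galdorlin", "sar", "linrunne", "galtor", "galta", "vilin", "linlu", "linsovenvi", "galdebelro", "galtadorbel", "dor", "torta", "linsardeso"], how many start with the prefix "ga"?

Walk to "ga"; the words in its subtree are exactly those with that prefix.
Words under "ga": galdebelro, galdorlin, galgal, galta, galtadorbel, galtor
Count: 6

6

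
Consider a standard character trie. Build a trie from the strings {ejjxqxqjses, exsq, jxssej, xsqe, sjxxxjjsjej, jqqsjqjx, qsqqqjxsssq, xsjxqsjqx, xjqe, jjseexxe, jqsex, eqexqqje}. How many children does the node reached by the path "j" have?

3

Walk "j" from the root, arriving at one node.
Distinct next characters after "j": j, q, x.
That node has 3 child edges.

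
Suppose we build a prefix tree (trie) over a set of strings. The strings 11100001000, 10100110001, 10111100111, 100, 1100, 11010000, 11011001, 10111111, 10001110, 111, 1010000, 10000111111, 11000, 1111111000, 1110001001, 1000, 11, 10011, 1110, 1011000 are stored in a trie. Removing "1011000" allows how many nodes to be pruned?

3

After clearing the end-marker at "1011000", prune upward until reaching a node still needed by another word.
The suffix "000" (3 nodes) is used only by "1011000"; the node for "1011" still has the child "1", so pruning stops there.
Nodes removed: 3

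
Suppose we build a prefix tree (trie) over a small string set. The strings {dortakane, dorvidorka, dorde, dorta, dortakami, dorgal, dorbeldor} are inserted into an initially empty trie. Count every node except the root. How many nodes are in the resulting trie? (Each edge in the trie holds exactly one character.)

29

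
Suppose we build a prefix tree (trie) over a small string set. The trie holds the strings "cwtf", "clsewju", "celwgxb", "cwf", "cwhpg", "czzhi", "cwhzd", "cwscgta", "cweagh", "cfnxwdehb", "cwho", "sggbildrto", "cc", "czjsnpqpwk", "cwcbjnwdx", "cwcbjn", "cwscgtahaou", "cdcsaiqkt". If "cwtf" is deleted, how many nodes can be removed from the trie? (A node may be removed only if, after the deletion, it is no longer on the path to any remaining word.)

2

A node on "cwtf"'s path can go only if nothing else ends at it or branches off below it.
The suffix "tf" (2 nodes) is used only by "cwtf"; the node for "cw" still has the child "f", so pruning stops there.
Nodes removed: 2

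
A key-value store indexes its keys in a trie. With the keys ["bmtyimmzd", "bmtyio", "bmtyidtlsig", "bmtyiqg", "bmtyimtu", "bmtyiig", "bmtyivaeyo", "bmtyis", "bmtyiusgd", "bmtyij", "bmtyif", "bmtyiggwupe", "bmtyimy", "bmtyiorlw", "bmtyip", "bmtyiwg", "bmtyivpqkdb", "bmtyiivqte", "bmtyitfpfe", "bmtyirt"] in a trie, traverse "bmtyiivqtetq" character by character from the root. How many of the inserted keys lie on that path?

Walk "bmtyiivqtetq" from the root; an end-of-word marker is hit whenever a stored word is a prefix of "bmtyiivqtetq".
Prefixes of the query that are stored words: "bmtyiivqte"
Count: 1

1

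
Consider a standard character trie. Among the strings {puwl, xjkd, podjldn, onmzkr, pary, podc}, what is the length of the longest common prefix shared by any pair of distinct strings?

3

The deepest shared node is where two words last agree before diverging.
"podc" and "podjldn" agree on "pod" (3 characters) before diverging; nothing deeper is shared.
Longest shared-prefix length: 3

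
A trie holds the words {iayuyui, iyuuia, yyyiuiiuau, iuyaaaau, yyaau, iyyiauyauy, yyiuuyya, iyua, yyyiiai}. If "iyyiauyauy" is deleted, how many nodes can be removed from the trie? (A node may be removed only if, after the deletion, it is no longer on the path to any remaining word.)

After clearing the end-marker at "iyyiauyauy", prune upward until reaching a node still needed by another word.
The suffix "yiauyauy" (8 nodes) is used only by "iyyiauyauy"; the node for "iy" still has the child "u", so pruning stops there.
Nodes removed: 8

8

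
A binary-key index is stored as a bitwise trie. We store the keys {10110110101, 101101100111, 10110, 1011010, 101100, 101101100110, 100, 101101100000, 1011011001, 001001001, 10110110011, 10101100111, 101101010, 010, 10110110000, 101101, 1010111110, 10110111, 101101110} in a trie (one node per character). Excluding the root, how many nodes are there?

Insert word by word; a character creates a node only if that edge doesn't already exist:
  "10110110101" → 11 new (1, 0, 1, 1, 0, 1, 1, 0, 1, 0, 1)
  "101101100111" → prefix "10110110" already present; 4 new (0, 1, 1, 1)
  "10110" → prefix "10110" already present; 0 new (none)
  "1011010" → prefix "101101" already present; 1 new (0)
  "101100" → prefix "10110" already present; 1 new (0)
  "101101100110" → prefix "10110110011" already present; 1 new (0)
  "100" → prefix "10" already present; 1 new (0)
  "101101100000" → prefix "101101100" already present; 3 new (0, 0, 0)
  "1011011001" → prefix "1011011001" already present; 0 new (none)
  "001001001" → 9 new (0, 0, 1, 0, 0, 1, 0, 0, 1)
  "10110110011" → prefix "10110110011" already present; 0 new (none)
  "10101100111" → prefix "101" already present; 8 new (0, 1, 1, 0, 0, 1, 1, 1)
  "101101010" → prefix "1011010" already present; 2 new (1, 0)
  "010" → prefix "0" already present; 2 new (1, 0)
  "10110110000" → prefix "10110110000" already present; 0 new (none)
  "101101" → prefix "101101" already present; 0 new (none)
  "1010111110" → prefix "101011" already present; 4 new (1, 1, 1, 0)
  "10110111" → prefix "1011011" already present; 1 new (1)
  "101101110" → prefix "10110111" already present; 1 new (0)
Total nodes = 11 + 4 + 0 + 1 + 1 + 1 + 1 + 3 + 0 + 9 + 0 + 8 + 2 + 2 + 0 + 0 + 4 + 1 + 1 = 49

49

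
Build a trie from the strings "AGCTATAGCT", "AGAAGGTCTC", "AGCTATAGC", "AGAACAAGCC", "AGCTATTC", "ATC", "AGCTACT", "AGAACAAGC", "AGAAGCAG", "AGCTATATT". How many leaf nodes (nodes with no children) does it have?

8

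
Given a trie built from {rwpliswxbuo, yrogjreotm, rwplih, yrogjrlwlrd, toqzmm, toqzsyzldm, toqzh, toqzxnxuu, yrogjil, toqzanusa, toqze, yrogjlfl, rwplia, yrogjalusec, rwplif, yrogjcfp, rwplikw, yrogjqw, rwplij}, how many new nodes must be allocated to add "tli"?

The longest prefix of "tli" already in the trie is "t" (length 1).
So 3 − 1 = 2 new nodes.

2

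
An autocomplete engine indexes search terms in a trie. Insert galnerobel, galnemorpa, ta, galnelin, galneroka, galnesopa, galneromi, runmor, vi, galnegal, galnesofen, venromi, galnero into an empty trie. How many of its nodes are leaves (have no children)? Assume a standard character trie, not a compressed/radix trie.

Leaves are exactly the stored words that no other stored word extends.
Those words: "galnegal", "galnelin", "galnemorpa", "galnerobel", "galneroka", "galneromi", "galnesofen", "galnesopa", "runmor", "ta", "venromi", "vi"
Leaf count: 12

12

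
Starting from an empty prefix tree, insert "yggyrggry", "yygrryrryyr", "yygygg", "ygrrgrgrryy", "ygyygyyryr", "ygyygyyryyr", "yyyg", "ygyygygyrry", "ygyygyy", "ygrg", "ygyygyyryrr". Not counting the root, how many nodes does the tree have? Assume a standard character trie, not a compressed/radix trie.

Trace insertions, counting only characters that open a new branch:
  "yggyrggry" → 9 new (y, g, g, y, r, g, g, r, y)
  "yygrryrryyr" → prefix "y" already present; 10 new (y, g, r, r, y, r, r, y, y, r)
  "yygygg" → prefix "yyg" already present; 3 new (y, g, g)
  "ygrrgrgrryy" → prefix "yg" already present; 9 new (r, r, g, r, g, r, r, y, y)
  "ygyygyyryr" → prefix "yg" already present; 8 new (y, y, g, y, y, r, y, r)
  "ygyygyyryyr" → prefix "ygyygyyry" already present; 2 new (y, r)
  "yyyg" → prefix "yy" already present; 2 new (y, g)
  "ygyygygyrry" → prefix "ygyygy" already present; 5 new (g, y, r, r, y)
  "ygyygyy" → prefix "ygyygyy" already present; 0 new (none)
  "ygrg" → prefix "ygr" already present; 1 new (g)
  "ygyygyyryrr" → prefix "ygyygyyryr" already present; 1 new (r)
Total nodes = 9 + 10 + 3 + 9 + 8 + 2 + 2 + 5 + 0 + 1 + 1 = 50

50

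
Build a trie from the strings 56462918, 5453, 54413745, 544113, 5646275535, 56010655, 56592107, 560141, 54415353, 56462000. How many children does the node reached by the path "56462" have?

3

Walk "56462" from the root, arriving at one node.
Characters that immediately follow "56462" among the stored strings: {0, 7, 9}.
That node has 3 child edges.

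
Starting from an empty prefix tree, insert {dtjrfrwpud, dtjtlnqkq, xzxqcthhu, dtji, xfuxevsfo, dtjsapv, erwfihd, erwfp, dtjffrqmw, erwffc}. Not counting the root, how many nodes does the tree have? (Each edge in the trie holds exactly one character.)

For each word, the new-node count is its length minus the longest prefix already in the trie:
  "dtjrfrwpud" → 10 new (d, t, j, r, f, r, w, p, u, d)
  "dtjtlnqkq" → prefix "dtj" already present; 6 new (t, l, n, q, k, q)
  "xzxqcthhu" → 9 new (x, z, x, q, c, t, h, h, u)
  "dtji" → prefix "dtj" already present; 1 new (i)
  "xfuxevsfo" → prefix "x" already present; 8 new (f, u, x, e, v, s, f, o)
  "dtjsapv" → prefix "dtj" already present; 4 new (s, a, p, v)
  "erwfihd" → 7 new (e, r, w, f, i, h, d)
  "erwfp" → prefix "erwf" already present; 1 new (p)
  "dtjffrqmw" → prefix "dtj" already present; 6 new (f, f, r, q, m, w)
  "erwffc" → prefix "erwf" already present; 2 new (f, c)
Total nodes = 10 + 6 + 9 + 1 + 8 + 4 + 7 + 1 + 6 + 2 = 54

54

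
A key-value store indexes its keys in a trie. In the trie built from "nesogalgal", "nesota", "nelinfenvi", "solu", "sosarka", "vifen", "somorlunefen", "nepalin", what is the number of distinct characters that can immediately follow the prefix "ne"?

Follow the path "ne" to its node, then look at its outgoing edges.
Characters that immediately follow "ne" among the stored strings: {l, p, s}.
That node has 3 child edges.

3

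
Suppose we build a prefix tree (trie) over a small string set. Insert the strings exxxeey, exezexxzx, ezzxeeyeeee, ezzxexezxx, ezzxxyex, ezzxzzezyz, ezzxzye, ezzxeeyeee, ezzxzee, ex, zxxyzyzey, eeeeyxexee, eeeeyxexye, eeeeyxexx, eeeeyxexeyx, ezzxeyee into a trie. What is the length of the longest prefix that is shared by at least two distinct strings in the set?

Look for the deepest trie node that still has at least two words in its subtree.
e.g. "ezzxeeyeee" and "ezzxeeyeeee" share the prefix "ezzxeeyeee" of length 10; no pair shares a longer one.
Longest shared-prefix length: 10

10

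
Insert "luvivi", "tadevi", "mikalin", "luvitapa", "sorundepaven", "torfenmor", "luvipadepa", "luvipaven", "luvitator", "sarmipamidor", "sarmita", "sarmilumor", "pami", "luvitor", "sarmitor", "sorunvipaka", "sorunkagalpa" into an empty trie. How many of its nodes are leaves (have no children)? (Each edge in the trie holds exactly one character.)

17

A leaf is a node with no children — equivalently, the end of a word that is not a proper prefix of any other stored word.
Those words: "luvipadepa", "luvipaven", "luvitapa", "luvitator", "luvitor", "luvivi", "mikalin", "pami", "sarmilumor", "sarmipamidor", "sarmita", "sarmitor", "sorundepaven", "sorunkagalpa", "sorunvipaka", "tadevi", "torfenmor"
Leaf count: 17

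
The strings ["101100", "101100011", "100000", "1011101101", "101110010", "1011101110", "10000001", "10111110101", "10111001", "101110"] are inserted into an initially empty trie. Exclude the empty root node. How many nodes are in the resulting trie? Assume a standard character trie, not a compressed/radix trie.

32

Trie structure (* marks end of a word):
(root)
└─ 1
   └─ 0
      ├─ 0
      │  └─ 0
      │     └─ 0
      │        └─ 0 *
      │           └─ 0
      │              └─ 1 *
      └─ 1
         └─ 1
            ├─ 0
            │  └─ 0 *
            │     └─ 0
            │        └─ 1
            │           └─ 1 *
            └─ 1
               ├─ 0 *
               │  ├─ 0
               │  │  └─ 1 *
               │  │     └─ 0 *
               │  └─ 1
               │     └─ 1
               │        ├─ 0
               │        │  └─ 1 *
               │        └─ 1
               │           └─ 0 *
               └─ 1
                  └─ 1
                     └─ 0
                        └─ 1
                           └─ 0
                              └─ 1 *
Counting every labelled node above: 32.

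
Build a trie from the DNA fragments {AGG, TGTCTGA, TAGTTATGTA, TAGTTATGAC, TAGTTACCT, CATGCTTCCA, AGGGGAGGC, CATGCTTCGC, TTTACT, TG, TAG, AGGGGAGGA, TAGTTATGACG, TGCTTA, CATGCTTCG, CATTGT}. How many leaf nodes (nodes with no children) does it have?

11

Leaves are exactly the stored words that no other stored word extends.
Those words: "AGGGGAGGA", "AGGGGAGGC", "CATGCTTCCA", "CATGCTTCGC", "CATTGT", "TAGTTACCT", "TAGTTATGACG", "TAGTTATGTA", "TGCTTA", "TGTCTGA", "TTTACT"
Leaf count: 11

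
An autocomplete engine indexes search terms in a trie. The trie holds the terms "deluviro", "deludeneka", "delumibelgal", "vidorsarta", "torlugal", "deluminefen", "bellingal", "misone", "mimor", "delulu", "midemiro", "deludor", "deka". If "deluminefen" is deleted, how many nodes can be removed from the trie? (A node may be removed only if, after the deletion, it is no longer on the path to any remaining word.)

5

After clearing the end-marker at "deluminefen", prune upward until reaching a node still needed by another word.
The suffix "nefen" (5 nodes) is used only by "deluminefen"; the node for "delumi" still has the child "b", so pruning stops there.
Nodes removed: 5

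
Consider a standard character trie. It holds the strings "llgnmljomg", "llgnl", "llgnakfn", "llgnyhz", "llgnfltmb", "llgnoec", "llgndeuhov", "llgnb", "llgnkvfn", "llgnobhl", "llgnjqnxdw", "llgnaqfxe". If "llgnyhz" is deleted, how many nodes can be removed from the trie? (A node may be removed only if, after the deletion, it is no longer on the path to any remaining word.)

Walk "llgnyhz" from the leaf back toward the root, removing each node that no remaining word uses.
The suffix "yhz" (3 nodes) is used only by "llgnyhz"; the node for "llgn" still has the child "m", so pruning stops there.
Nodes removed: 3

3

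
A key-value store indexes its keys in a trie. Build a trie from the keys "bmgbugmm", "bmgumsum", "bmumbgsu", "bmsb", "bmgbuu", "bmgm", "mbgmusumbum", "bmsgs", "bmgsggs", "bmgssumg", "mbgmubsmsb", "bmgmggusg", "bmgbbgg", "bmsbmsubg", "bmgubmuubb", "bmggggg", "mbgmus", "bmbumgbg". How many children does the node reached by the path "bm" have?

Follow the path "bm" to its node, then look at its outgoing edges.
Characters that immediately follow "bm" among the stored strings: {b, g, s, u}.
That node has 4 child edges.

4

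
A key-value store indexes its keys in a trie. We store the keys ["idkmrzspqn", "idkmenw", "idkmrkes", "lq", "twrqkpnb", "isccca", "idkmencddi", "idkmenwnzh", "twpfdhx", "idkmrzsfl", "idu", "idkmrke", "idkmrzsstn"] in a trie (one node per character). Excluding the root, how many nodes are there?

Trace insertions, counting only characters that open a new branch:
  "idkmrzspqn" → 10 new (i, d, k, m, r, z, s, p, q, n)
  "idkmenw" → prefix "idkm" already present; 3 new (e, n, w)
  "idkmrkes" → prefix "idkmr" already present; 3 new (k, e, s)
  "lq" → 2 new (l, q)
  "twrqkpnb" → 8 new (t, w, r, q, k, p, n, b)
  "isccca" → prefix "i" already present; 5 new (s, c, c, c, a)
  "idkmencddi" → prefix "idkmen" already present; 4 new (c, d, d, i)
  "idkmenwnzh" → prefix "idkmenw" already present; 3 new (n, z, h)
  "twpfdhx" → prefix "tw" already present; 5 new (p, f, d, h, x)
  "idkmrzsfl" → prefix "idkmrzs" already present; 2 new (f, l)
  "idu" → prefix "id" already present; 1 new (u)
  "idkmrke" → prefix "idkmrke" already present; 0 new (none)
  "idkmrzsstn" → prefix "idkmrzs" already present; 3 new (s, t, n)
Total nodes = 10 + 3 + 3 + 2 + 8 + 5 + 4 + 3 + 5 + 2 + 1 + 0 + 3 = 49

49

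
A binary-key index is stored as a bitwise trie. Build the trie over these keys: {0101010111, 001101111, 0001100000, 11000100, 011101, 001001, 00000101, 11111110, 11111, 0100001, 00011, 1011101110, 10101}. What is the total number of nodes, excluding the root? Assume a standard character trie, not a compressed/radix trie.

67

Trace insertions, counting only characters that open a new branch:
  "0101010111" → 10 new (0, 1, 0, 1, 0, 1, 0, 1, 1, 1)
  "001101111" → prefix "0" already present; 8 new (0, 1, 1, 0, 1, 1, 1, 1)
  "0001100000" → prefix "00" already present; 8 new (0, 1, 1, 0, 0, 0, 0, 0)
  "11000100" → 8 new (1, 1, 0, 0, 0, 1, 0, 0)
  "011101" → prefix "01" already present; 4 new (1, 1, 0, 1)
  "001001" → prefix "001" already present; 3 new (0, 0, 1)
  "00000101" → prefix "000" already present; 5 new (0, 0, 1, 0, 1)
  "11111110" → prefix "11" already present; 6 new (1, 1, 1, 1, 1, 0)
  "11111" → prefix "11111" already present; 0 new (none)
  "0100001" → prefix "010" already present; 4 new (0, 0, 0, 1)
  "00011" → prefix "00011" already present; 0 new (none)
  "1011101110" → prefix "1" already present; 9 new (0, 1, 1, 1, 0, 1, 1, 1, 0)
  "10101" → prefix "101" already present; 2 new (0, 1)
Total nodes = 10 + 8 + 8 + 8 + 4 + 3 + 5 + 6 + 0 + 4 + 0 + 9 + 2 = 67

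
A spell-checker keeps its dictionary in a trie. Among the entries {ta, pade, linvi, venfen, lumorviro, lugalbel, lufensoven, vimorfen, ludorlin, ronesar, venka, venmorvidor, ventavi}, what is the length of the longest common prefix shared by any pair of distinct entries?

3

Equivalently: take the maximum, over all pairs, of their longest common prefix length.
"venfen" and "venka" agree on "ven" (3 characters) before diverging; nothing deeper is shared.
Longest shared-prefix length: 3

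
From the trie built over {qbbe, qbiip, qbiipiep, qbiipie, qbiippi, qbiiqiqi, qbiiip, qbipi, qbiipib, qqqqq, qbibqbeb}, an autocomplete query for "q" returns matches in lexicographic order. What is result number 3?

Words with prefix "q", in lexicographic order: "qbbe", "qbibqbeb", "qbiiip", "qbiip", "qbiipib", "qbiipie", "qbiipiep", "qbiippi", "qbiiqiqi", "qbipi", "qqqqq"
Position 3: qbiiip

qbiiip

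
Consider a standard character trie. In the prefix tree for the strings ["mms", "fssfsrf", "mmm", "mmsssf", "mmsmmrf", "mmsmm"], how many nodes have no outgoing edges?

4

Leaves are exactly the stored words that no other stored word extends.
Those words: "fssfsrf", "mmm", "mmsmmrf", "mmsssf"
Leaf count: 4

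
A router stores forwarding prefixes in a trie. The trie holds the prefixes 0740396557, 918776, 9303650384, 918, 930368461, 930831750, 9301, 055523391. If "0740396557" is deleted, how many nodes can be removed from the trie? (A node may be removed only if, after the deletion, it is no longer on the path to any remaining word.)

9

Walk "0740396557" from the leaf back toward the root, removing each node that no remaining word uses.
The suffix "740396557" (9 nodes) is used only by "0740396557"; the node for "0" still has the child "5", so pruning stops there.
Nodes removed: 9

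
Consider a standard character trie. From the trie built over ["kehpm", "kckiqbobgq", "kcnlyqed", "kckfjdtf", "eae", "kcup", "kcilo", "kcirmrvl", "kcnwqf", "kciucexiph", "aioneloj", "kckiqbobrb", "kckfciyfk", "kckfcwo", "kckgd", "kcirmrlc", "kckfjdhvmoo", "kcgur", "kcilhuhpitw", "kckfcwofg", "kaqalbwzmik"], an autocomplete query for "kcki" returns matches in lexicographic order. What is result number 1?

Words with prefix "kcki", in lexicographic order: "kckiqbobgq", "kckiqbobrb"
The 1st is kckiqbobgq.

kckiqbobgq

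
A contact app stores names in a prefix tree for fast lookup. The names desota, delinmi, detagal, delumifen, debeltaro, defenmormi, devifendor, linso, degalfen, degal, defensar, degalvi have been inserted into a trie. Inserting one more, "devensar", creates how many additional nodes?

Walking "devensar" from the root, the first 3 characters ("dev") follow existing edges; "e" is the first miss.
New nodes needed: |"devensar"| − 3 = 8 − 3 = 5.

5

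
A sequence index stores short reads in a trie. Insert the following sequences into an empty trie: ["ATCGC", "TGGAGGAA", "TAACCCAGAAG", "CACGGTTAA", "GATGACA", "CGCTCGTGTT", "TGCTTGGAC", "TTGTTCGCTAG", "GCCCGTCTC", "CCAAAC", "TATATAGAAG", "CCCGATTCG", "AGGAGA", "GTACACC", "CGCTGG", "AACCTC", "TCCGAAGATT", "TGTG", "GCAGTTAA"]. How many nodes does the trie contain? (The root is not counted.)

Trace insertions, counting only characters that open a new branch:
  "ATCGC" → 5 new (A, T, C, G, C)
  "TGGAGGAA" → 8 new (T, G, G, A, G, G, A, A)
  "TAACCCAGAAG" → prefix "T" already present; 10 new (A, A, C, C, C, A, G, A, A, G)
  "CACGGTTAA" → 9 new (C, A, C, G, G, T, T, A, A)
  "GATGACA" → 7 new (G, A, T, G, A, C, A)
  "CGCTCGTGTT" → prefix "C" already present; 9 new (G, C, T, C, G, T, G, T, T)
  "TGCTTGGAC" → prefix "TG" already present; 7 new (C, T, T, G, G, A, C)
  "TTGTTCGCTAG" → prefix "T" already present; 10 new (T, G, T, T, C, G, C, T, A, G)
  "GCCCGTCTC" → prefix "G" already present; 8 new (C, C, C, G, T, C, T, C)
  "CCAAAC" → prefix "C" already present; 5 new (C, A, A, A, C)
  "TATATAGAAG" → prefix "TA" already present; 8 new (T, A, T, A, G, A, A, G)
  "CCCGATTCG" → prefix "CC" already present; 7 new (C, G, A, T, T, C, G)
  "AGGAGA" → prefix "A" already present; 5 new (G, G, A, G, A)
  "GTACACC" → prefix "G" already present; 6 new (T, A, C, A, C, C)
  "CGCTGG" → prefix "CGCT" already present; 2 new (G, G)
  "AACCTC" → prefix "A" already present; 5 new (A, C, C, T, C)
  "TCCGAAGATT" → prefix "T" already present; 9 new (C, C, G, A, A, G, A, T, T)
  "TGTG" → prefix "TG" already present; 2 new (T, G)
  "GCAGTTAA" → prefix "GC" already present; 6 new (A, G, T, T, A, A)
Total nodes = 5 + 8 + 10 + 9 + 7 + 9 + 7 + 10 + 8 + 5 + 8 + 7 + 5 + 6 + 2 + 5 + 9 + 2 + 6 = 128

128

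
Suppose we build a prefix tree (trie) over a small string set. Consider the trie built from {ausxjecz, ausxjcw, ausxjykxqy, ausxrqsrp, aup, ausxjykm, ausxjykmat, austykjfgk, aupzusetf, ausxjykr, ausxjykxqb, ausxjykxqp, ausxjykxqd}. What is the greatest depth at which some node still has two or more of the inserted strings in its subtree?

Look for the deepest trie node that still has at least two words in its subtree.
"ausxjykxqb" and "ausxjykxqd" agree on "ausxjykxq" (9 characters) before diverging; nothing deeper is shared.
Longest shared-prefix length: 9

9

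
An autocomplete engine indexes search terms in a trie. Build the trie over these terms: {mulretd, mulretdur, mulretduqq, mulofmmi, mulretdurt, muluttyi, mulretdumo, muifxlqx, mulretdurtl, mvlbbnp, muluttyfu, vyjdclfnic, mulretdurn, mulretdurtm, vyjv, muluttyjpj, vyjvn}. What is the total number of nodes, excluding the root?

56

Count nodes per top-level branch (shared prefixes stored once):
  'm'-branch (muifxlqx, mulofmmi, mulretd, mulretdumo, mulretduqq, mulretdur, mulretdurn, mulretdurt, mulretdurtl, mulretdurtm, muluttyfu, muluttyi, muluttyjpj, mvlbbnp): 44 nodes
  'v'-branch (vyjdclfnic, vyjv, vyjvn): 12 nodes
Sum: 56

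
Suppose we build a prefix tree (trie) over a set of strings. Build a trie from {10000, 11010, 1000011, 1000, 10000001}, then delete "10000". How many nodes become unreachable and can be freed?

Walk "10000" from the leaf back toward the root, removing each node that no remaining word uses.
Every node on "10000" is still needed (e.g. by "1000011"), so nothing is freed.
Nodes removed: 0

0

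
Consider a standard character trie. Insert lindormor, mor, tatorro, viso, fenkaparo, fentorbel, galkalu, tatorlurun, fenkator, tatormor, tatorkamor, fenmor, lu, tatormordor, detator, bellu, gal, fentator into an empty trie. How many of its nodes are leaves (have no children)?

16

A leaf is a node with no children — equivalently, the end of a word that is not a proper prefix of any other stored word.
Those words: "bellu", "detator", "fenkaparo", "fenkator", "fenmor", "fentator", "fentorbel", "galkalu", "lindormor", "lu", "mor", "tatorkamor", "tatorlurun", "tatormordor", "tatorro", "viso"
Leaf count: 16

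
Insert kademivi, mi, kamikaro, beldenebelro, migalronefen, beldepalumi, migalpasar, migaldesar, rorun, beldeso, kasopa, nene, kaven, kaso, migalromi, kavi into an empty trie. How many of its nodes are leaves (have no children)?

A leaf is a node with no children — equivalently, the end of a word that is not a proper prefix of any other stored word.
Those words: "beldenebelro", "beldepalumi", "beldeso", "kademivi", "kamikaro", "kasopa", "kaven", "kavi", "migaldesar", "migalpasar", "migalromi", "migalronefen", "nene", "rorun"
Leaf count: 14

14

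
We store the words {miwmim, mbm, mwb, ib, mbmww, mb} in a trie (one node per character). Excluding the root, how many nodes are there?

14

Count nodes per top-level branch (shared prefixes stored once):
  'i'-branch (ib): 2 nodes
  'm'-branch (mb, mbm, mbmww, miwmim, mwb): 12 nodes
Sum: 14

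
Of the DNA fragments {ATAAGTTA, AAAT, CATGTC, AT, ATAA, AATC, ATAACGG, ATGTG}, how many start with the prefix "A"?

7

Walk to "A"; the words in its subtree are exactly those with that prefix.
Words under "A": AAAT, AATC, AT, ATAA, ATAACGG, ATAAGTTA, ATGTG
Count: 7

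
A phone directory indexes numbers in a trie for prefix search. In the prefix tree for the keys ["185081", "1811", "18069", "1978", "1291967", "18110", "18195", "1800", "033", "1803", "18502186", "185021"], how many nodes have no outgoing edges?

A leaf is a node with no children — equivalently, the end of a word that is not a proper prefix of any other stored word.
Those words: "033", "1291967", "1800", "1803", "18069", "18110", "18195", "18502186", "185081", "1978"
Leaf count: 10

10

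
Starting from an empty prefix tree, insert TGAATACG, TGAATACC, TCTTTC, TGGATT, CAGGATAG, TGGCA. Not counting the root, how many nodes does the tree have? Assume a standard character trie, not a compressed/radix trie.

28

Count nodes per top-level branch (shared prefixes stored once):
  'C'-branch (CAGGATAG): 8 nodes
  'T'-branch (TCTTTC, TGAATACC, TGAATACG, TGGATT, TGGCA): 20 nodes
Sum: 28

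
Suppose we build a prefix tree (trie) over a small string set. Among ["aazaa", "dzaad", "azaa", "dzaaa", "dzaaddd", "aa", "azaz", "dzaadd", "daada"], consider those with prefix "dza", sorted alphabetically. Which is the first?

dzaaa

Words with prefix "dza", in lexicographic order: "dzaaa", "dzaad", "dzaadd", "dzaaddd"
The 1st is dzaaa.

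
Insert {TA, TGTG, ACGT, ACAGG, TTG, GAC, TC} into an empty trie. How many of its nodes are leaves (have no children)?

Leaves are exactly the stored words that no other stored word extends.
Those words: "ACAGG", "ACGT", "GAC", "TA", "TC", "TGTG", "TTG"
Leaf count: 7

7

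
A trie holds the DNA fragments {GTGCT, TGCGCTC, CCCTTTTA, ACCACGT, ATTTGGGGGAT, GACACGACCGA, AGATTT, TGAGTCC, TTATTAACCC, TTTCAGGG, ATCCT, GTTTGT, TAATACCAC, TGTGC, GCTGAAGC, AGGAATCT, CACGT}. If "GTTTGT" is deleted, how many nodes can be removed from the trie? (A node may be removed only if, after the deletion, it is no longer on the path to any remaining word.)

4

After clearing the end-marker at "GTTTGT", prune upward until reaching a node still needed by another word.
The suffix "TTGT" (4 nodes) is used only by "GTTTGT"; the node for "GT" still has the child "G", so pruning stops there.
Nodes removed: 4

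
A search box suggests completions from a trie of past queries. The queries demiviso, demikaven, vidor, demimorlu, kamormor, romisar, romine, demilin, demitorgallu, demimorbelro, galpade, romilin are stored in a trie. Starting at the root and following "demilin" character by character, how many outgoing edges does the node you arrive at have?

The children of the "demilin" node are the distinct next characters among strings starting with "demilin".
No stored string extends past "demilin".
That node has 0 child edges.

0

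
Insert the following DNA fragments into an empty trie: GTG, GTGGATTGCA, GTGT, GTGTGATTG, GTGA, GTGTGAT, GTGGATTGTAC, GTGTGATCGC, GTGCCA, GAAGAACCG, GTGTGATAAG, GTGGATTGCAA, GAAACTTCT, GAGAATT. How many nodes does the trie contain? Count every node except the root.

49

Insert word by word; a character creates a node only if that edge doesn't already exist:
  "GTG" → 3 new (G, T, G)
  "GTGGATTGCA" → prefix "GTG" already present; 7 new (G, A, T, T, G, C, A)
  "GTGT" → prefix "GTG" already present; 1 new (T)
  "GTGTGATTG" → prefix "GTGT" already present; 5 new (G, A, T, T, G)
  "GTGA" → prefix "GTG" already present; 1 new (A)
  "GTGTGAT" → prefix "GTGTGAT" already present; 0 new (none)
  "GTGGATTGTAC" → prefix "GTGGATTG" already present; 3 new (T, A, C)
  "GTGTGATCGC" → prefix "GTGTGAT" already present; 3 new (C, G, C)
  "GTGCCA" → prefix "GTG" already present; 3 new (C, C, A)
  "GAAGAACCG" → prefix "G" already present; 8 new (A, A, G, A, A, C, C, G)
  "GTGTGATAAG" → prefix "GTGTGAT" already present; 3 new (A, A, G)
  "GTGGATTGCAA" → prefix "GTGGATTGCA" already present; 1 new (A)
  "GAAACTTCT" → prefix "GAA" already present; 6 new (A, C, T, T, C, T)
  "GAGAATT" → prefix "GA" already present; 5 new (G, A, A, T, T)
Total nodes = 3 + 7 + 1 + 5 + 1 + 0 + 3 + 3 + 3 + 8 + 3 + 1 + 6 + 5 = 49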